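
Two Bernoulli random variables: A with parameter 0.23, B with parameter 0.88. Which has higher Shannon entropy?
A

For binary distributions, entropy is maximized at p=0.5 and decreases as p moves toward 0 or 1.

H(A) = H(0.23) = 0.7780 bits
H(B) = H(0.88) = 0.5294 bits

Distribution A (p=0.23) is closer to uniform (p=0.5), so it has higher entropy.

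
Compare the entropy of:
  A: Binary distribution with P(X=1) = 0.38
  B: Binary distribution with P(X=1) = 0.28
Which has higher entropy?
A

For binary distributions, entropy is maximized at p=0.5 and decreases as p moves toward 0 or 1.

H(A) = H(0.38) = 0.9580 bits
H(B) = H(0.28) = 0.8555 bits

Distribution A (p=0.38) is closer to uniform (p=0.5), so it has higher entropy.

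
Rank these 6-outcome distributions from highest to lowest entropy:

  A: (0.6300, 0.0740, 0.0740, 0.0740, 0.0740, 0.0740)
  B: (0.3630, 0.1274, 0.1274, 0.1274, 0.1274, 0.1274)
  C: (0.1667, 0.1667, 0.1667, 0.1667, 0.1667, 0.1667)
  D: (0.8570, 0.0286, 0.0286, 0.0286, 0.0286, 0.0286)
C > B > A > D

Key insight: Entropy is maximized by uniform distributions and minimized by concentrated distributions.

Entropies:
  H(A) = 1.8098 bits
  H(B) = 2.4242 bits
  H(C) = 2.5850 bits
  H(D) = 0.9241 bits

Ranking: C > B > A > D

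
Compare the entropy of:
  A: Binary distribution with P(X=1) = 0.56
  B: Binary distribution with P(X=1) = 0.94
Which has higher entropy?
A

For binary distributions, entropy is maximized at p=0.5 and decreases as p moves toward 0 or 1.

H(A) = H(0.56) = 0.9896 bits
H(B) = H(0.94) = 0.3274 bits

Distribution A (p=0.56) is closer to uniform (p=0.5), so it has higher entropy.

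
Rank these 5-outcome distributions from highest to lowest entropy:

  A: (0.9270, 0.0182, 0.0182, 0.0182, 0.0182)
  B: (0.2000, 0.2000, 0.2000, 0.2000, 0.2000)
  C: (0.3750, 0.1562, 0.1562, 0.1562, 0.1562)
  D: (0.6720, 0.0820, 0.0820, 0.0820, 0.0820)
B > C > D > A

Key insight: Entropy is maximized by uniform distributions and minimized by concentrated distributions.

Entropies:
  H(A) = 0.5230 bits
  H(B) = 2.3219 bits
  H(C) = 2.2044 bits
  H(D) = 1.5689 bits

Ranking: B > C > D > A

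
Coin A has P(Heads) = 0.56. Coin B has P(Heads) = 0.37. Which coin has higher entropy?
A

For binary distributions, entropy is maximized at p=0.5 and decreases as p moves toward 0 or 1.

H(A) = H(0.56) = 0.9896 bits
H(B) = H(0.37) = 0.9507 bits

Distribution A (p=0.56) is closer to uniform (p=0.5), so it has higher entropy.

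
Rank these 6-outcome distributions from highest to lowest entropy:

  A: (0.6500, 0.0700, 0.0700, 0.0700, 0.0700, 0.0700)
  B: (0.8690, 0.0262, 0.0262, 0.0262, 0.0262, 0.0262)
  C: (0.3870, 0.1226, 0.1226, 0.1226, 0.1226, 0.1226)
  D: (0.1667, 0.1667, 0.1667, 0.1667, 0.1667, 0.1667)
D > C > A > B

Key insight: Entropy is maximized by uniform distributions and minimized by concentrated distributions.

Entropies:
  H(A) = 1.7467 bits
  H(B) = 0.8643 bits
  H(C) = 2.3862 bits
  H(D) = 2.5850 bits

Ranking: D > C > A > B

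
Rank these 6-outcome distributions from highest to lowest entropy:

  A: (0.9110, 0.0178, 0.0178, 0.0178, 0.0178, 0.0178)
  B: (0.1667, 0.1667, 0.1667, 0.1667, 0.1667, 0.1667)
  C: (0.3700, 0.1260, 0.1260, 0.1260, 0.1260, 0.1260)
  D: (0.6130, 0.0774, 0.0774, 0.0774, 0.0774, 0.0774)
B > C > D > A

Key insight: Entropy is maximized by uniform distributions and minimized by concentrated distributions.

Entropies:
  H(A) = 0.6398 bits
  H(B) = 2.5850 bits
  H(C) = 2.4135 bits
  H(D) = 1.8614 bits

Ranking: B > C > D > A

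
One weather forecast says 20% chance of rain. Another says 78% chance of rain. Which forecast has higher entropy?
78% forecast

Treat each forecast as a Bernoulli distribution. Binary entropy is maximized at p=0.5 and falls off symmetrically toward 0 or 1. The 78% forecast is closer to 50%, so it is more uncertain. H(20%) ≈ 0.722 bits, H(78%) ≈ 0.760 bits.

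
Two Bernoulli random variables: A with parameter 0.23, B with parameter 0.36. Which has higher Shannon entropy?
B

For binary distributions, entropy is maximized at p=0.5 and decreases as p moves toward 0 or 1.

H(A) = H(0.23) = 0.7780 bits
H(B) = H(0.36) = 0.9427 bits

Distribution B (p=0.36) is closer to uniform (p=0.5), so it has higher entropy.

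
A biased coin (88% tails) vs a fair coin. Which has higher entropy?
Fair coin

The fair coin is uniform (p=0.5), maximizing binary entropy at 1 bit. The biased coin has H(0.88) ≈ 0.529 bits — its outcome is more predictable, so its entropy is lower.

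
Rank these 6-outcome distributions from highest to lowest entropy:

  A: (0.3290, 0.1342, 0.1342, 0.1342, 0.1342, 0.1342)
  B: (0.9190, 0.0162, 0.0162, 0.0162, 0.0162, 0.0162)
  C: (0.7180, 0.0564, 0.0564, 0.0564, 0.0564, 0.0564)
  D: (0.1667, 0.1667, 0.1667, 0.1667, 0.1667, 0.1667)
D > A > C > B

Key insight: Entropy is maximized by uniform distributions and minimized by concentrated distributions.

Entropies:
  H(A) = 2.4719 bits
  H(B) = 0.5938 bits
  H(C) = 1.5129 bits
  H(D) = 2.5850 bits

Ranking: D > A > C > B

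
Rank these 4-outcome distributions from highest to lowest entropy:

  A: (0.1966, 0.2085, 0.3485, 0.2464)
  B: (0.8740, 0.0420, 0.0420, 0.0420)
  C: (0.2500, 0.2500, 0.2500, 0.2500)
C > A > B

Key insight: Entropy is maximized by uniform distributions and minimized by concentrated distributions.

- Uniform distributions have maximum entropy log₂(4) = 2.0000 bits
- The more "peaked" or concentrated a distribution, the lower its entropy

Entropies:
  H(A) = 1.9609 bits
  H(B) = 0.7461 bits
  H(C) = 2.0000 bits

Ranking: C > A > B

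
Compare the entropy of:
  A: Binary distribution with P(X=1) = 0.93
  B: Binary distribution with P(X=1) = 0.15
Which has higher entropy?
B

For binary distributions, entropy is maximized at p=0.5 and decreases as p moves toward 0 or 1.

H(A) = H(0.93) = 0.3659 bits
H(B) = H(0.15) = 0.6098 bits

Distribution B (p=0.15) is closer to uniform (p=0.5), so it has higher entropy.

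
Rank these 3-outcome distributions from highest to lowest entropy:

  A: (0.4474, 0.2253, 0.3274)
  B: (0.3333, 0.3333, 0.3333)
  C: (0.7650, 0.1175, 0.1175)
B > A > C

Key insight: Entropy is maximized by uniform distributions and minimized by concentrated distributions.

- Uniform distributions have maximum entropy log₂(3) = 1.5850 bits
- The more "peaked" or concentrated a distribution, the lower its entropy

Entropies:
  H(A) = 1.5309 bits
  H(B) = 1.5850 bits
  H(C) = 1.0216 bits

Ranking: B > A > C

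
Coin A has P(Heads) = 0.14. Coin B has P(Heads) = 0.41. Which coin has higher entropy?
B

For binary distributions, entropy is maximized at p=0.5 and decreases as p moves toward 0 or 1.

H(A) = H(0.14) = 0.5842 bits
H(B) = H(0.41) = 0.9765 bits

Distribution B (p=0.41) is closer to uniform (p=0.5), so it has higher entropy.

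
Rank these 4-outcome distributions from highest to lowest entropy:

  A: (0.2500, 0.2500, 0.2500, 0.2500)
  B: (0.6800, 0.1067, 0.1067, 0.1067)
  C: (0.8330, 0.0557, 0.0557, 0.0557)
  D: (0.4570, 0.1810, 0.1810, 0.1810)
A > D > B > C

Key insight: Entropy is maximized by uniform distributions and minimized by concentrated distributions.

Entropies:
  H(A) = 2.0000 bits
  H(B) = 1.4116 bits
  H(C) = 0.9155 bits
  H(D) = 1.8553 bits

Ranking: A > D > B > C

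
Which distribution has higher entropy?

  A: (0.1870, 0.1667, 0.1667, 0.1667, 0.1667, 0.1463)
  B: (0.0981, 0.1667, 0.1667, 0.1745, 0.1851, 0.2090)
A

Both distributions are close to uniform, making this a harder comparison.

H(A) = 2.5814 bits
H(B) = 2.5522 bits

The distribution closer to uniform has higher entropy.
Answer: A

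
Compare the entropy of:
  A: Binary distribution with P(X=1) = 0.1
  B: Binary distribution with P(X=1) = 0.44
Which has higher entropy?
B

For binary distributions, entropy is maximized at p=0.5 and decreases as p moves toward 0 or 1.

H(A) = H(0.1) = 0.4690 bits
H(B) = H(0.44) = 0.9896 bits

Distribution B (p=0.44) is closer to uniform (p=0.5), so it has higher entropy.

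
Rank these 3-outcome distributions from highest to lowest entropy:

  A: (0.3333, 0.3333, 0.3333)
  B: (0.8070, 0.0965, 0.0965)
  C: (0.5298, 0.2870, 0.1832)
A > C > B

Key insight: Entropy is maximized by uniform distributions and minimized by concentrated distributions.

- Uniform distributions have maximum entropy log₂(3) = 1.5850 bits
- The more "peaked" or concentrated a distribution, the lower its entropy

Entropies:
  H(A) = 1.5850 bits
  H(B) = 0.9007 bits
  H(C) = 1.4509 bits

Ranking: A > C > B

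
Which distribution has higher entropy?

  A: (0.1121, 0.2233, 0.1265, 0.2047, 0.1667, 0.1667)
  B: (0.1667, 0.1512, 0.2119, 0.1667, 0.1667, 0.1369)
B

Both distributions are close to uniform, making this a harder comparison.

H(A) = 2.5444 bits
H(B) = 2.5717 bits

The distribution closer to uniform has higher entropy.
Answer: B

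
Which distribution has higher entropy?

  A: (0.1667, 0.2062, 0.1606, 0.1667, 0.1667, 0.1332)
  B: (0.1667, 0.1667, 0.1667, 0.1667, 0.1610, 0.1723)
B

Both distributions are close to uniform, making this a harder comparison.

H(A) = 2.5733 bits
H(B) = 2.5847 bits

The distribution closer to uniform has higher entropy.
Answer: B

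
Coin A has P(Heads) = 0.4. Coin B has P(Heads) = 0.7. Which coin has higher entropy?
A

For binary distributions, entropy is maximized at p=0.5 and decreases as p moves toward 0 or 1.

H(A) = H(0.4) = 0.9710 bits
H(B) = H(0.7) = 0.8813 bits

Distribution A (p=0.4) is closer to uniform (p=0.5), so it has higher entropy.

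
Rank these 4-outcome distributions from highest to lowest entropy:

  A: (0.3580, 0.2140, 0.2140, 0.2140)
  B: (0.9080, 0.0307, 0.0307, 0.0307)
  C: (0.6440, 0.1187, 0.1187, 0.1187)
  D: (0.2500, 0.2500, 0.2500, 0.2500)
D > A > C > B

Key insight: Entropy is maximized by uniform distributions and minimized by concentrated distributions.

Entropies:
  H(A) = 1.9586 bits
  H(B) = 0.5889 bits
  H(C) = 1.5036 bits
  H(D) = 2.0000 bits

Ranking: D > A > C > B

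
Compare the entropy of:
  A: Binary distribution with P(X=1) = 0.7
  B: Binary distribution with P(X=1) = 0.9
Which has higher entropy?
A

For binary distributions, entropy is maximized at p=0.5 and decreases as p moves toward 0 or 1.

H(A) = H(0.7) = 0.8813 bits
H(B) = H(0.9) = 0.4690 bits

Distribution A (p=0.7) is closer to uniform (p=0.5), so it has higher entropy.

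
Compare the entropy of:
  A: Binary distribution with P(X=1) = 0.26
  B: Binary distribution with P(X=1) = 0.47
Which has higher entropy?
B

For binary distributions, entropy is maximized at p=0.5 and decreases as p moves toward 0 or 1.

H(A) = H(0.26) = 0.8267 bits
H(B) = H(0.47) = 0.9974 bits

Distribution B (p=0.47) is closer to uniform (p=0.5), so it has higher entropy.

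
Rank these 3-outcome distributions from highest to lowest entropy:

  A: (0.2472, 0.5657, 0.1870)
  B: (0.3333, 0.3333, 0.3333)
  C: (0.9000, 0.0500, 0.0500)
B > A > C

Key insight: Entropy is maximized by uniform distributions and minimized by concentrated distributions.

- Uniform distributions have maximum entropy log₂(3) = 1.5850 bits
- The more "peaked" or concentrated a distribution, the lower its entropy

Entropies:
  H(A) = 1.4157 bits
  H(B) = 1.5850 bits
  H(C) = 0.5690 bits

Ranking: B > A > C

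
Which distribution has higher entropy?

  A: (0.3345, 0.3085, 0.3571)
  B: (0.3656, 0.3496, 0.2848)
A

Both distributions are close to uniform, making this a harder comparison.

H(A) = 1.5824 bits
H(B) = 1.5768 bits

The distribution closer to uniform has higher entropy.
Answer: A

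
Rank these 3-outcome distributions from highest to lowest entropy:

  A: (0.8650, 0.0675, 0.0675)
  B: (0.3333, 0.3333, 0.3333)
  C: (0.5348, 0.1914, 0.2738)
B > C > A

Key insight: Entropy is maximized by uniform distributions and minimized by concentrated distributions.

- Uniform distributions have maximum entropy log₂(3) = 1.5850 bits
- The more "peaked" or concentrated a distribution, the lower its entropy

Entropies:
  H(A) = 0.7060 bits
  H(B) = 1.5850 bits
  H(C) = 1.4512 bits

Ranking: B > C > A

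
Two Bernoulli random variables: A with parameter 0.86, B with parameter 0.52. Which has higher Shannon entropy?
B

For binary distributions, entropy is maximized at p=0.5 and decreases as p moves toward 0 or 1.

H(A) = H(0.86) = 0.5842 bits
H(B) = H(0.52) = 0.9988 bits

Distribution B (p=0.52) is closer to uniform (p=0.5), so it has higher entropy.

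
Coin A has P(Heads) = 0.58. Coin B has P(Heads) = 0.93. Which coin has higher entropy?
A

For binary distributions, entropy is maximized at p=0.5 and decreases as p moves toward 0 or 1.

H(A) = H(0.58) = 0.9815 bits
H(B) = H(0.93) = 0.3659 bits

Distribution A (p=0.58) is closer to uniform (p=0.5), so it has higher entropy.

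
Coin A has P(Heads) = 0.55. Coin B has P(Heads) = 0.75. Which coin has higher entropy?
A

For binary distributions, entropy is maximized at p=0.5 and decreases as p moves toward 0 or 1.

H(A) = H(0.55) = 0.9928 bits
H(B) = H(0.75) = 0.8113 bits

Distribution A (p=0.55) is closer to uniform (p=0.5), so it has higher entropy.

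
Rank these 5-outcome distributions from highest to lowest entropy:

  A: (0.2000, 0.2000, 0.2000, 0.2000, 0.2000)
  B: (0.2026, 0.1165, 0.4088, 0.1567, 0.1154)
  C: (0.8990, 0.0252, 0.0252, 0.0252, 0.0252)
A > B > C

Key insight: Entropy is maximized by uniform distributions and minimized by concentrated distributions.

- Uniform distributions have maximum entropy log₂(5) = 2.3219 bits
- The more "peaked" or concentrated a distribution, the lower its entropy

Entropies:
  H(A) = 2.3219 bits
  H(B) = 2.1340 bits
  H(C) = 0.6742 bits

Ranking: A > B > C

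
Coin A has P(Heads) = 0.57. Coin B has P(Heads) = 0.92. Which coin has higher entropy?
A

For binary distributions, entropy is maximized at p=0.5 and decreases as p moves toward 0 or 1.

H(A) = H(0.57) = 0.9858 bits
H(B) = H(0.92) = 0.4022 bits

Distribution A (p=0.57) is closer to uniform (p=0.5), so it has higher entropy.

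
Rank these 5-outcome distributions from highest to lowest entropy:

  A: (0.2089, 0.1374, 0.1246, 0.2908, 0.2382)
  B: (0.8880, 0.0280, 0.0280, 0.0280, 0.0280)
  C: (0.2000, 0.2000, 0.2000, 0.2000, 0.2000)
C > A > B

Key insight: Entropy is maximized by uniform distributions and minimized by concentrated distributions.

- Uniform distributions have maximum entropy log₂(5) = 2.3219 bits
- The more "peaked" or concentrated a distribution, the lower its entropy

Entropies:
  H(A) = 2.2510 bits
  H(B) = 0.7299 bits
  H(C) = 2.3219 bits

Ranking: C > A > B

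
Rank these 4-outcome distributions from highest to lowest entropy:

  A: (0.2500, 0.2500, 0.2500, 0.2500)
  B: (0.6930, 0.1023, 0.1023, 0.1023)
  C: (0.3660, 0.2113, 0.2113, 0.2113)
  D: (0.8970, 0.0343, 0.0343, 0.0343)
A > C > B > D

Key insight: Entropy is maximized by uniform distributions and minimized by concentrated distributions.

Entropies:
  H(A) = 2.0000 bits
  H(B) = 1.3763 bits
  H(C) = 1.9524 bits
  H(D) = 0.6417 bits

Ranking: A > C > B > D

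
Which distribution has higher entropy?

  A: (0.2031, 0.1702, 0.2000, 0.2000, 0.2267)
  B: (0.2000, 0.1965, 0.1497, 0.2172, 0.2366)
A

Both distributions are close to uniform, making this a harder comparison.

H(A) = 2.3160 bits
H(B) = 2.3063 bits

The distribution closer to uniform has higher entropy.
Answer: A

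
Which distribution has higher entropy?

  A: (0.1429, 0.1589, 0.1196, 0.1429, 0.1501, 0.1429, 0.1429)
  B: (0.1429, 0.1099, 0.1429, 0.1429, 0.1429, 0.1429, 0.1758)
A

Both distributions are close to uniform, making this a harder comparison.

H(A) = 2.8029 bits
H(B) = 2.7963 bits

The distribution closer to uniform has higher entropy.
Answer: A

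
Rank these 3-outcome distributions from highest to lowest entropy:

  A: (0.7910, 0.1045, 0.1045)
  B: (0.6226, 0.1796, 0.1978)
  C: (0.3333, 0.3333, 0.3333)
C > B > A

Key insight: Entropy is maximized by uniform distributions and minimized by concentrated distributions.

- Uniform distributions have maximum entropy log₂(3) = 1.5850 bits
- The more "peaked" or concentrated a distribution, the lower its entropy

Entropies:
  H(A) = 0.9486 bits
  H(B) = 1.3330 bits
  H(C) = 1.5850 bits

Ranking: C > B > A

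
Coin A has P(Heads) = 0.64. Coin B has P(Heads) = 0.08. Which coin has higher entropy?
A

For binary distributions, entropy is maximized at p=0.5 and decreases as p moves toward 0 or 1.

H(A) = H(0.64) = 0.9427 bits
H(B) = H(0.08) = 0.4022 bits

Distribution A (p=0.64) is closer to uniform (p=0.5), so it has higher entropy.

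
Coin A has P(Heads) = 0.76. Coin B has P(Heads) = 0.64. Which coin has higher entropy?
B

For binary distributions, entropy is maximized at p=0.5 and decreases as p moves toward 0 or 1.

H(A) = H(0.76) = 0.7950 bits
H(B) = H(0.64) = 0.9427 bits

Distribution B (p=0.64) is closer to uniform (p=0.5), so it has higher entropy.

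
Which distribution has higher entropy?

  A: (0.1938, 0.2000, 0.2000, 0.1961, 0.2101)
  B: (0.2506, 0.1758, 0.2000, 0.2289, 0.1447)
A

Both distributions are close to uniform, making this a harder comparison.

H(A) = 2.3214 bits
H(B) = 2.2961 bits

The distribution closer to uniform has higher entropy.
Answer: A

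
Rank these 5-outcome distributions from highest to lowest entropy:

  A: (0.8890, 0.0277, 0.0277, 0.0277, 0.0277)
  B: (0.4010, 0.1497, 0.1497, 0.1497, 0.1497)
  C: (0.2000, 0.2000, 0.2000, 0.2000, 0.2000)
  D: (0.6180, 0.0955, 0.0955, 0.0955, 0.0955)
C > B > D > A

Key insight: Entropy is maximized by uniform distributions and minimized by concentrated distributions.

Entropies:
  H(A) = 0.7249 bits
  H(B) = 2.1695 bits
  H(C) = 2.3219 bits
  H(D) = 1.7234 bits

Ranking: C > B > D > A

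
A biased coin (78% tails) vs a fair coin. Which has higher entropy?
Fair coin

The fair coin is uniform (p=0.5), maximizing binary entropy at 1 bit. The biased coin has H(0.78) ≈ 0.760 bits — its outcome is more predictable, so its entropy is lower.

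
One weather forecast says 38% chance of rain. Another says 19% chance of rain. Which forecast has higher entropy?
38% forecast

Treat each forecast as a Bernoulli distribution. Binary entropy is maximized at p=0.5 and falls off symmetrically toward 0 or 1. The 38% forecast is closer to 50%, so it is more uncertain. H(38%) ≈ 0.958 bits, H(19%) ≈ 0.701 bits.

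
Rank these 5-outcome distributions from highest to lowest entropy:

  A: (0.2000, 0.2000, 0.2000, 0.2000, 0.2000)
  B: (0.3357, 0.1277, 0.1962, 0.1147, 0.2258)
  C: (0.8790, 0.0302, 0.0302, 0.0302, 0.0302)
A > B > C

Key insight: Entropy is maximized by uniform distributions and minimized by concentrated distributions.

- Uniform distributions have maximum entropy log₂(5) = 2.3219 bits
- The more "peaked" or concentrated a distribution, the lower its entropy

Entropies:
  H(A) = 2.3219 bits
  H(B) = 2.2118 bits
  H(C) = 0.7742 bits

Ranking: A > B > C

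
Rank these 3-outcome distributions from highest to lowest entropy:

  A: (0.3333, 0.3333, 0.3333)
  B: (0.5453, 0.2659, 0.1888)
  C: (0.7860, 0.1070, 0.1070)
A > B > C

Key insight: Entropy is maximized by uniform distributions and minimized by concentrated distributions.

- Uniform distributions have maximum entropy log₂(3) = 1.5850 bits
- The more "peaked" or concentrated a distribution, the lower its entropy

Entropies:
  H(A) = 1.5850 bits
  H(B) = 1.4393 bits
  H(C) = 0.9631 bits

Ranking: A > B > C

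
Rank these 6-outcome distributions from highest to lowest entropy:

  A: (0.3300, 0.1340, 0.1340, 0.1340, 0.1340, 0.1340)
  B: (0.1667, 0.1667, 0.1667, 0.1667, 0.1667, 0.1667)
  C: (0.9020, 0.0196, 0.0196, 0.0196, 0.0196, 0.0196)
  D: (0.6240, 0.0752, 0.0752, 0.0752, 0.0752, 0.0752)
B > A > D > C

Key insight: Entropy is maximized by uniform distributions and minimized by concentrated distributions.

Entropies:
  H(A) = 2.4706 bits
  H(B) = 2.5850 bits
  H(C) = 0.6902 bits
  H(D) = 1.8282 bits

Ranking: B > A > D > C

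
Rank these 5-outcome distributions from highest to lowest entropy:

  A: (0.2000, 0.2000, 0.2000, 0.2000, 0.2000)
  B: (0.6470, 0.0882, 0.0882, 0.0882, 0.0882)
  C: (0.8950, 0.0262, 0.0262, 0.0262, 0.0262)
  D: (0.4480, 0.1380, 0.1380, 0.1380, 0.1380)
A > D > B > C

Key insight: Entropy is maximized by uniform distributions and minimized by concentrated distributions.

Entropies:
  H(A) = 2.3219 bits
  H(B) = 1.6427 bits
  H(C) = 0.6946 bits
  H(D) = 2.0962 bits

Ranking: A > D > B > C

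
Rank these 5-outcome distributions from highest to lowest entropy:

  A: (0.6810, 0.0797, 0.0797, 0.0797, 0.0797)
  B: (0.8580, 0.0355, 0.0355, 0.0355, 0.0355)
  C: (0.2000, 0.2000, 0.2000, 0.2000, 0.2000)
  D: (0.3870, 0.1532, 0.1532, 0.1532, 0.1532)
C > D > A > B

Key insight: Entropy is maximized by uniform distributions and minimized by concentrated distributions.

Entropies:
  H(A) = 1.5413 bits
  H(B) = 0.8735 bits
  H(C) = 2.3219 bits
  H(D) = 2.1888 bits

Ranking: C > D > A > B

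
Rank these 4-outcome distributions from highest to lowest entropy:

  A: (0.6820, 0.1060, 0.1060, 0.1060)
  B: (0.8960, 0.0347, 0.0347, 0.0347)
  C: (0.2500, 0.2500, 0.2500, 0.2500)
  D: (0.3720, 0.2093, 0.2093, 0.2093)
C > D > A > B

Key insight: Entropy is maximized by uniform distributions and minimized by concentrated distributions.

Entropies:
  H(A) = 1.4062 bits
  H(B) = 0.6464 bits
  H(C) = 2.0000 bits
  H(D) = 1.9476 bits

Ranking: C > D > A > B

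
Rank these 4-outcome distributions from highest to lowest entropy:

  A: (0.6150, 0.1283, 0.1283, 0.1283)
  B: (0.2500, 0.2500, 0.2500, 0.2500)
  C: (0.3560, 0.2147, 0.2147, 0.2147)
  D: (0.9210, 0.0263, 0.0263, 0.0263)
B > C > A > D

Key insight: Entropy is maximized by uniform distributions and minimized by concentrated distributions.

Entropies:
  H(A) = 1.5717 bits
  H(B) = 2.0000 bits
  H(C) = 1.9600 bits
  H(D) = 0.5239 bits

Ranking: B > C > A > D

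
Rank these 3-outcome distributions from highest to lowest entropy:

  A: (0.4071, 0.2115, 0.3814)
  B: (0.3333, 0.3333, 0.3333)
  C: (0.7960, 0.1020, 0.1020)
B > A > C

Key insight: Entropy is maximized by uniform distributions and minimized by concentrated distributions.

- Uniform distributions have maximum entropy log₂(3) = 1.5850 bits
- The more "peaked" or concentrated a distribution, the lower its entropy

Entropies:
  H(A) = 1.5322 bits
  H(B) = 1.5850 bits
  H(C) = 0.9339 bits

Ranking: B > A > C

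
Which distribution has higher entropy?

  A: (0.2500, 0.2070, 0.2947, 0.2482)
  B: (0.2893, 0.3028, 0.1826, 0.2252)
A

Both distributions are close to uniform, making this a harder comparison.

H(A) = 1.9889 bits
H(B) = 1.9719 bits

The distribution closer to uniform has higher entropy.
Answer: A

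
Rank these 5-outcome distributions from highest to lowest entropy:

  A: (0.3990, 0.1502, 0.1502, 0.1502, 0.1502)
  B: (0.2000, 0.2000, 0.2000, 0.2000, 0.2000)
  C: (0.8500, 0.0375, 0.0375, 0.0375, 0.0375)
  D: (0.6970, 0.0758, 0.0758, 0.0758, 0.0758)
B > A > D > C

Key insight: Entropy is maximized by uniform distributions and minimized by concentrated distributions.

Entropies:
  H(A) = 2.1724 bits
  H(B) = 2.3219 bits
  H(C) = 0.9098 bits
  H(D) = 1.4909 bits

Ranking: B > A > D > C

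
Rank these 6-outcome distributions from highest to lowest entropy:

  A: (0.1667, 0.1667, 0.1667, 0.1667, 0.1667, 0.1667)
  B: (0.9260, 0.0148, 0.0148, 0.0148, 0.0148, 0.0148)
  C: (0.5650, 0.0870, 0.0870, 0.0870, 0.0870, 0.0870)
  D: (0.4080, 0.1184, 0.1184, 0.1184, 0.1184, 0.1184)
A > D > C > B

Key insight: Entropy is maximized by uniform distributions and minimized by concentrated distributions.

Entropies:
  H(A) = 2.5850 bits
  H(B) = 0.5525 bits
  H(C) = 1.9978 bits
  H(D) = 2.3500 bits

Ranking: A > D > C > B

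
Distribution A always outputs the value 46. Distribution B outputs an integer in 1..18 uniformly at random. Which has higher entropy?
B

A is deterministic, so H(A) = 0. B is uniform over 18 outcomes, so H(B) = log₂(18) = 4.170 bits. Any distribution with genuine randomness has higher entropy than a deterministic one.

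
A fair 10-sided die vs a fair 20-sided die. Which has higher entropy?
20-sided die

Both are uniform distributions; for uniform over n outcomes, H = log₂(n). H(10-sided) = log₂(10) = 3.322 bits and H(20-sided) = log₂(20) = 4.322 bits. More outcomes in a uniform distribution means higher entropy.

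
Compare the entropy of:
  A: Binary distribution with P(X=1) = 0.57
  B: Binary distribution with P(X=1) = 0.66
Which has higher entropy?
A

For binary distributions, entropy is maximized at p=0.5 and decreases as p moves toward 0 or 1.

H(A) = H(0.57) = 0.9858 bits
H(B) = H(0.66) = 0.9248 bits

Distribution A (p=0.57) is closer to uniform (p=0.5), so it has higher entropy.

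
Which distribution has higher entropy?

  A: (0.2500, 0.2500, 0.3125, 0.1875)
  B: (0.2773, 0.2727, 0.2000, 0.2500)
B

Both distributions are close to uniform, making this a harder comparison.

H(A) = 1.9772 bits
H(B) = 1.9887 bits

The distribution closer to uniform has higher entropy.
Answer: B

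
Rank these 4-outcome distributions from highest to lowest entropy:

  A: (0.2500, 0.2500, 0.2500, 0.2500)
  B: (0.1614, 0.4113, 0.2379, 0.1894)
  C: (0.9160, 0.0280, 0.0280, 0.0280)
A > B > C

Key insight: Entropy is maximized by uniform distributions and minimized by concentrated distributions.

- Uniform distributions have maximum entropy log₂(4) = 2.0000 bits
- The more "peaked" or concentrated a distribution, the lower its entropy

Entropies:
  H(A) = 2.0000 bits
  H(B) = 1.8994 bits
  H(C) = 0.5493 bits

Ranking: A > B > C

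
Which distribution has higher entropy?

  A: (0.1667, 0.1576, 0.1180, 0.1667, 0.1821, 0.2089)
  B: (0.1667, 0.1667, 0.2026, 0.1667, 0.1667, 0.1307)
B

Both distributions are close to uniform, making this a harder comparison.

H(A) = 2.5651 bits
H(B) = 2.5737 bits

The distribution closer to uniform has higher entropy.
Answer: B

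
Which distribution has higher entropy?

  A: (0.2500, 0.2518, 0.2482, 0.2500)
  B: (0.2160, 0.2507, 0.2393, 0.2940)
A

Both distributions are close to uniform, making this a harder comparison.

H(A) = 2.0000 bits
H(B) = 1.9909 bits

The distribution closer to uniform has higher entropy.
Answer: A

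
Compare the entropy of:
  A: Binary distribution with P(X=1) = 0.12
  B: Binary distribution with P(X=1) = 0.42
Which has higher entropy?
B

For binary distributions, entropy is maximized at p=0.5 and decreases as p moves toward 0 or 1.

H(A) = H(0.12) = 0.5294 bits
H(B) = H(0.42) = 0.9815 bits

Distribution B (p=0.42) is closer to uniform (p=0.5), so it has higher entropy.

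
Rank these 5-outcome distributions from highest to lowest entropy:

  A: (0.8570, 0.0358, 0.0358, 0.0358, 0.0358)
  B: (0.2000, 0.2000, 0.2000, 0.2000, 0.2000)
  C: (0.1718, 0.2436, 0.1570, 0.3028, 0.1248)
B > C > A

Key insight: Entropy is maximized by uniform distributions and minimized by concentrated distributions.

- Uniform distributions have maximum entropy log₂(5) = 2.3219 bits
- The more "peaked" or concentrated a distribution, the lower its entropy

Entropies:
  H(A) = 0.8780 bits
  H(B) = 2.3219 bits
  H(C) = 2.2488 bits

Ranking: B > C > A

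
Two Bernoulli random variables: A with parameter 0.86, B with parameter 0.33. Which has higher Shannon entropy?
B

For binary distributions, entropy is maximized at p=0.5 and decreases as p moves toward 0 or 1.

H(A) = H(0.86) = 0.5842 bits
H(B) = H(0.33) = 0.9149 bits

Distribution B (p=0.33) is closer to uniform (p=0.5), so it has higher entropy.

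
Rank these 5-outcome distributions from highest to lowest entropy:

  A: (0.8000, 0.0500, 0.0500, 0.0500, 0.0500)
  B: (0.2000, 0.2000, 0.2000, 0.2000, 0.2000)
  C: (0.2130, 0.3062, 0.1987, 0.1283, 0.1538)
B > C > A

Key insight: Entropy is maximized by uniform distributions and minimized by concentrated distributions.

- Uniform distributions have maximum entropy log₂(5) = 2.3219 bits
- The more "peaked" or concentrated a distribution, the lower its entropy

Entropies:
  H(A) = 1.1219 bits
  H(B) = 2.3219 bits
  H(C) = 2.2567 bits

Ranking: B > C > A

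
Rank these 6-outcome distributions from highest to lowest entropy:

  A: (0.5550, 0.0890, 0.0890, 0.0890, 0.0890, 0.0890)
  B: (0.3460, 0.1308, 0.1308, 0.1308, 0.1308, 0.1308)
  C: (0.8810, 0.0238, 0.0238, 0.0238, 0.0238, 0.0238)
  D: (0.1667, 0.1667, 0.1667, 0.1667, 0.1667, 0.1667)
D > B > A > C

Key insight: Entropy is maximized by uniform distributions and minimized by concentrated distributions.

Entropies:
  H(A) = 2.0245 bits
  H(B) = 2.4490 bits
  H(C) = 0.8028 bits
  H(D) = 2.5850 bits

Ranking: D > B > A > C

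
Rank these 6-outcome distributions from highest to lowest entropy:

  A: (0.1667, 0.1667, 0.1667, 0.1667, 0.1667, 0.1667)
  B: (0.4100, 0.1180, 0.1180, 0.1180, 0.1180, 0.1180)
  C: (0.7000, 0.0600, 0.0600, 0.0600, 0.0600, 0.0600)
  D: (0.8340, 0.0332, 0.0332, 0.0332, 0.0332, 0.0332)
A > B > C > D

Key insight: Entropy is maximized by uniform distributions and minimized by concentrated distributions.

Entropies:
  H(A) = 2.5850 bits
  H(B) = 2.3464 bits
  H(C) = 1.5779 bits
  H(D) = 1.0339 bits

Ranking: A > B > C > D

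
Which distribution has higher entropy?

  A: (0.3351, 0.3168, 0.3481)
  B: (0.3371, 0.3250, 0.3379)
B

Both distributions are close to uniform, making this a harder comparison.

H(A) = 1.5839 bits
H(B) = 1.5847 bits

The distribution closer to uniform has higher entropy.
Answer: B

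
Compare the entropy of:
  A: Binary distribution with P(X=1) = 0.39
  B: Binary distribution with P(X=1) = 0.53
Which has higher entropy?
B

For binary distributions, entropy is maximized at p=0.5 and decreases as p moves toward 0 or 1.

H(A) = H(0.39) = 0.9648 bits
H(B) = H(0.53) = 0.9974 bits

Distribution B (p=0.53) is closer to uniform (p=0.5), so it has higher entropy.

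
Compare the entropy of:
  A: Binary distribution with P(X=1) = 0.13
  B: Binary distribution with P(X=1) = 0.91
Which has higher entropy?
A

For binary distributions, entropy is maximized at p=0.5 and decreases as p moves toward 0 or 1.

H(A) = H(0.13) = 0.5574 bits
H(B) = H(0.91) = 0.4365 bits

Distribution A (p=0.13) is closer to uniform (p=0.5), so it has higher entropy.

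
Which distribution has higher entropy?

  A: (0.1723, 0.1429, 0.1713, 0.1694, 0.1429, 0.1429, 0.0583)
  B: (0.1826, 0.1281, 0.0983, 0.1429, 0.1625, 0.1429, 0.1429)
B

Both distributions are close to uniform, making this a harder comparison.

H(A) = 2.7494 bits
H(B) = 2.7858 bits

The distribution closer to uniform has higher entropy.
Answer: B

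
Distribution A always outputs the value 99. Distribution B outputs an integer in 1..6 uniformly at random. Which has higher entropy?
B

A is deterministic, so H(A) = 0. B is uniform over 6 outcomes, so H(B) = log₂(6) = 2.585 bits. Any distribution with genuine randomness has higher entropy than a deterministic one.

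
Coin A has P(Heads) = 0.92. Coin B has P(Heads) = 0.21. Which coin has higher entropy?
B

For binary distributions, entropy is maximized at p=0.5 and decreases as p moves toward 0 or 1.

H(A) = H(0.92) = 0.4022 bits
H(B) = H(0.21) = 0.7415 bits

Distribution B (p=0.21) is closer to uniform (p=0.5), so it has higher entropy.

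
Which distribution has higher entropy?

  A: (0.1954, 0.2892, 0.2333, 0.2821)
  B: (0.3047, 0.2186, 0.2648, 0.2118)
B

Both distributions are close to uniform, making this a harder comparison.

H(A) = 1.9828 bits
H(B) = 1.9839 bits

The distribution closer to uniform has higher entropy.
Answer: B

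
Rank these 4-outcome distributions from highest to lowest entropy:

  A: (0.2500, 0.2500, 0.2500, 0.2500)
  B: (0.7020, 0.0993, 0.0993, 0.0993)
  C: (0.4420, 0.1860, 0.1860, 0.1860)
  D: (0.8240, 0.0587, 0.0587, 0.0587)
A > C > B > D

Key insight: Entropy is maximized by uniform distributions and minimized by concentrated distributions.

Entropies:
  H(A) = 2.0000 bits
  H(B) = 1.3512 bits
  H(C) = 1.8747 bits
  H(D) = 0.9502 bits

Ranking: A > C > B > D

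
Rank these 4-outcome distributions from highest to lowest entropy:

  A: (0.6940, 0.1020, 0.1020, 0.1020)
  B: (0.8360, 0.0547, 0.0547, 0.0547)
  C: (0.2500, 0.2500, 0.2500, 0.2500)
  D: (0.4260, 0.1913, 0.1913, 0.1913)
C > D > A > B

Key insight: Entropy is maximized by uniform distributions and minimized by concentrated distributions.

Entropies:
  H(A) = 1.3735 bits
  H(B) = 0.9037 bits
  H(C) = 2.0000 bits
  H(D) = 1.8939 bits

Ranking: C > D > A > B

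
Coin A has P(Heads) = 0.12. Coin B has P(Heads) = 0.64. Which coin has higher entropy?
B

For binary distributions, entropy is maximized at p=0.5 and decreases as p moves toward 0 or 1.

H(A) = H(0.12) = 0.5294 bits
H(B) = H(0.64) = 0.9427 bits

Distribution B (p=0.64) is closer to uniform (p=0.5), so it has higher entropy.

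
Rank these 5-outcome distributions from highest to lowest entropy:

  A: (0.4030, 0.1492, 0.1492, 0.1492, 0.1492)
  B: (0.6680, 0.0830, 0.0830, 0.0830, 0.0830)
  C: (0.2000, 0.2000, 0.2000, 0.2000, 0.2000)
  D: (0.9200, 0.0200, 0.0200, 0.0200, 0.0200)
C > A > B > D

Key insight: Entropy is maximized by uniform distributions and minimized by concentrated distributions.

Entropies:
  H(A) = 2.1667 bits
  H(B) = 1.5810 bits
  H(C) = 2.3219 bits
  H(D) = 0.5622 bits

Ranking: C > A > B > D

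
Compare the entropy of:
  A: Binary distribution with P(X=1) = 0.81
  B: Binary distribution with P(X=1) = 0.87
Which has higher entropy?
A

For binary distributions, entropy is maximized at p=0.5 and decreases as p moves toward 0 or 1.

H(A) = H(0.81) = 0.7015 bits
H(B) = H(0.87) = 0.5574 bits

Distribution A (p=0.81) is closer to uniform (p=0.5), so it has higher entropy.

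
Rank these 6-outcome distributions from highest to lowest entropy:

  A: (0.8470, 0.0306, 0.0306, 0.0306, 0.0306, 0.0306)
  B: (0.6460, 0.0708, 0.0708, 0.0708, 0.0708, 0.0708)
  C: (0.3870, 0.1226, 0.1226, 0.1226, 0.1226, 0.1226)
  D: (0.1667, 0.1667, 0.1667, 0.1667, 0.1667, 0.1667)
D > C > B > A

Key insight: Entropy is maximized by uniform distributions and minimized by concentrated distributions.

Entropies:
  H(A) = 0.9726 bits
  H(B) = 1.7596 bits
  H(C) = 2.3862 bits
  H(D) = 2.5850 bits

Ranking: D > C > B > A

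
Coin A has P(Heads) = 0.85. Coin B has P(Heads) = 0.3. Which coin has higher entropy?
B

For binary distributions, entropy is maximized at p=0.5 and decreases as p moves toward 0 or 1.

H(A) = H(0.85) = 0.6098 bits
H(B) = H(0.3) = 0.8813 bits

Distribution B (p=0.3) is closer to uniform (p=0.5), so it has higher entropy.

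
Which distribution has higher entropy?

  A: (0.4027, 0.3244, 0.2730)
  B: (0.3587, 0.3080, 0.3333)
B

Both distributions are close to uniform, making this a harder comparison.

H(A) = 1.5666 bits
H(B) = 1.5822 bits

The distribution closer to uniform has higher entropy.
Answer: B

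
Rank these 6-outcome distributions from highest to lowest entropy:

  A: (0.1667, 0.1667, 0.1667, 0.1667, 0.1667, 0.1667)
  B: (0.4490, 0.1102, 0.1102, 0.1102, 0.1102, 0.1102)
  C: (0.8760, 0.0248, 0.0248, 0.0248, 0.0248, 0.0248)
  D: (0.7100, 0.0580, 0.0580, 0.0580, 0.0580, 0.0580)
A > B > D > C

Key insight: Entropy is maximized by uniform distributions and minimized by concentrated distributions.

Entropies:
  H(A) = 2.5850 bits
  H(B) = 2.2719 bits
  H(C) = 0.8287 bits
  H(D) = 1.5421 bits

Ranking: A > B > D > C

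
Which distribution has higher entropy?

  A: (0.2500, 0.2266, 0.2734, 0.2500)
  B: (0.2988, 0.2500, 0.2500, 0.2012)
A

Both distributions are close to uniform, making this a harder comparison.

H(A) = 1.9968 bits
H(B) = 1.9862 bits

The distribution closer to uniform has higher entropy.
Answer: A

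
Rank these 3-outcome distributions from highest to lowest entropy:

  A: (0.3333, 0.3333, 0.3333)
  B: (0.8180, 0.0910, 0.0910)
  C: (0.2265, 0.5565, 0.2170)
A > C > B

Key insight: Entropy is maximized by uniform distributions and minimized by concentrated distributions.

- Uniform distributions have maximum entropy log₂(3) = 1.5850 bits
- The more "peaked" or concentrated a distribution, the lower its entropy

Entropies:
  H(A) = 1.5850 bits
  H(B) = 0.8664 bits
  H(C) = 1.4342 bits

Ranking: A > C > B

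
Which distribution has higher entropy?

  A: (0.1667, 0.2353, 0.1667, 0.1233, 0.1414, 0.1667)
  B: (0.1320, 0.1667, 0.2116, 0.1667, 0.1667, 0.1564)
B

Both distributions are close to uniform, making this a harder comparison.

H(A) = 2.5550 bits
H(B) = 2.5708 bits

The distribution closer to uniform has higher entropy.
Answer: B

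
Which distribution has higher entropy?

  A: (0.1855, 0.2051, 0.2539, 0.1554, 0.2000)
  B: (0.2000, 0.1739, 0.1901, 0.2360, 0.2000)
B

Both distributions are close to uniform, making this a harder comparison.

H(A) = 2.3036 bits
H(B) = 2.3146 bits

The distribution closer to uniform has higher entropy.
Answer: B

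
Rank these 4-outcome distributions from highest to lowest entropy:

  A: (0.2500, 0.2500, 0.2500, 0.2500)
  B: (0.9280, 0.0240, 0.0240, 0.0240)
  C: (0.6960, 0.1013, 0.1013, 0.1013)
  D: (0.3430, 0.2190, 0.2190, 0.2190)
A > D > C > B

Key insight: Entropy is maximized by uniform distributions and minimized by concentrated distributions.

Entropies:
  H(A) = 2.0000 bits
  H(B) = 0.4875 bits
  H(C) = 1.3680 bits
  H(D) = 1.9690 bits

Ranking: A > D > C > B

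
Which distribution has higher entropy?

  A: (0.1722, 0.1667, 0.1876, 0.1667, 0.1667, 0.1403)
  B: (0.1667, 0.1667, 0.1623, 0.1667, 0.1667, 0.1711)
B

Both distributions are close to uniform, making this a harder comparison.

H(A) = 2.5798 bits
H(B) = 2.5848 bits

The distribution closer to uniform has higher entropy.
Answer: B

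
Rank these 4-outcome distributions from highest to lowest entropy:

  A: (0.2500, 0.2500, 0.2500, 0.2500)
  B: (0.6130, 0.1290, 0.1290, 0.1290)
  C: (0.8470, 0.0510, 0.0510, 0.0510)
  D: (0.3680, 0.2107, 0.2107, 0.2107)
A > D > B > C

Key insight: Entropy is maximized by uniform distributions and minimized by concentrated distributions.

Entropies:
  H(A) = 2.0000 bits
  H(B) = 1.5762 bits
  H(C) = 0.8598 bits
  H(D) = 1.9508 bits

Ranking: A > D > B > C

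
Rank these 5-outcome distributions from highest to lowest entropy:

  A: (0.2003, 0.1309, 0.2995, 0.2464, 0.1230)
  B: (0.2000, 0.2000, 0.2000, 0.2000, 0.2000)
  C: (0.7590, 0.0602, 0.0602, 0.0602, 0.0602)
B > A > C

Key insight: Entropy is maximized by uniform distributions and minimized by concentrated distributions.

- Uniform distributions have maximum entropy log₂(5) = 2.3219 bits
- The more "peaked" or concentrated a distribution, the lower its entropy

Entropies:
  H(A) = 2.2393 bits
  H(B) = 2.3219 bits
  H(C) = 1.2787 bits

Ranking: B > A > C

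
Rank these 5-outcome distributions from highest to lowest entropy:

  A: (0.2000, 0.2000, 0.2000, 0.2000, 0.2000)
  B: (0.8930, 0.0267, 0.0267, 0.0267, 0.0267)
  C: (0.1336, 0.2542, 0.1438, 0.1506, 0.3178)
A > C > B

Key insight: Entropy is maximized by uniform distributions and minimized by concentrated distributions.

- Uniform distributions have maximum entropy log₂(5) = 2.3219 bits
- The more "peaked" or concentrated a distribution, the lower its entropy

Entropies:
  H(A) = 2.3219 bits
  H(B) = 0.7048 bits
  H(C) = 2.2295 bits

Ranking: A > C > B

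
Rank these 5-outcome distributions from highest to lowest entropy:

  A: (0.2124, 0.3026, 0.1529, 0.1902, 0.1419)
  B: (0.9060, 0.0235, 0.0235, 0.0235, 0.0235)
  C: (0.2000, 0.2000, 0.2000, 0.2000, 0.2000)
C > A > B

Key insight: Entropy is maximized by uniform distributions and minimized by concentrated distributions.

- Uniform distributions have maximum entropy log₂(5) = 2.3219 bits
- The more "peaked" or concentrated a distribution, the lower its entropy

Entropies:
  H(A) = 2.2660 bits
  H(B) = 0.6377 bits
  H(C) = 2.3219 bits

Ranking: C > A > B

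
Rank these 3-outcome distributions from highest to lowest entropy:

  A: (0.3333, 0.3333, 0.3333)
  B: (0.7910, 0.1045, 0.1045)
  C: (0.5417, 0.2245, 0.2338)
A > C > B

Key insight: Entropy is maximized by uniform distributions and minimized by concentrated distributions.

- Uniform distributions have maximum entropy log₂(3) = 1.5850 bits
- The more "peaked" or concentrated a distribution, the lower its entropy

Entropies:
  H(A) = 1.5850 bits
  H(B) = 0.9486 bits
  H(C) = 1.4531 bits

Ranking: A > C > B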